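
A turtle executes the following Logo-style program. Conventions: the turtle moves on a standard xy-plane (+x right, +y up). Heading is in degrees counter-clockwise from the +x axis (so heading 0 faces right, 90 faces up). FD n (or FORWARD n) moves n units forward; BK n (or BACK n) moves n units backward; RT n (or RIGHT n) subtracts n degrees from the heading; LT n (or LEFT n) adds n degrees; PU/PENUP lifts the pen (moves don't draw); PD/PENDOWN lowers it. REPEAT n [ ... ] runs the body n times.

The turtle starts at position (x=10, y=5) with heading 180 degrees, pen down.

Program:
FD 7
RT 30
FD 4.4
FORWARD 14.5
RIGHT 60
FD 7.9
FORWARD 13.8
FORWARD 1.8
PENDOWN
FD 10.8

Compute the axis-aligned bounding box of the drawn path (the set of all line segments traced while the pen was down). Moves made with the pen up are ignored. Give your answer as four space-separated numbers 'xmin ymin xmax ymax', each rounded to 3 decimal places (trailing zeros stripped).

Executing turtle program step by step:
Start: pos=(10,5), heading=180, pen down
FD 7: (10,5) -> (3,5) [heading=180, draw]
RT 30: heading 180 -> 150
FD 4.4: (3,5) -> (-0.811,7.2) [heading=150, draw]
FD 14.5: (-0.811,7.2) -> (-13.368,14.45) [heading=150, draw]
RT 60: heading 150 -> 90
FD 7.9: (-13.368,14.45) -> (-13.368,22.35) [heading=90, draw]
FD 13.8: (-13.368,22.35) -> (-13.368,36.15) [heading=90, draw]
FD 1.8: (-13.368,36.15) -> (-13.368,37.95) [heading=90, draw]
PD: pen down
FD 10.8: (-13.368,37.95) -> (-13.368,48.75) [heading=90, draw]
Final: pos=(-13.368,48.75), heading=90, 7 segment(s) drawn

Segment endpoints: x in {-13.368, -0.811, 3, 10}, y in {5, 5, 7.2, 14.45, 22.35, 36.15, 37.95, 48.75}
xmin=-13.368, ymin=5, xmax=10, ymax=48.75

Answer: -13.368 5 10 48.75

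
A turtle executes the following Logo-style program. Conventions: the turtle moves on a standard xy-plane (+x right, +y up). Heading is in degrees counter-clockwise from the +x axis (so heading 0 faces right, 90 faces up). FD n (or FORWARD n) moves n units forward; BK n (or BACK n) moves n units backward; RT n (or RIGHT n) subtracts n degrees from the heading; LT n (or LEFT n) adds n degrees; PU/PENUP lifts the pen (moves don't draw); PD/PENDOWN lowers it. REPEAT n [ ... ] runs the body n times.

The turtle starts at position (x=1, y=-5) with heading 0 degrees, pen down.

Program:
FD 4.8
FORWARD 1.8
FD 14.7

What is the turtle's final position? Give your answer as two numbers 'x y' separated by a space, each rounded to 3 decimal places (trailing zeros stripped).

Answer: 22.3 -5

Derivation:
Executing turtle program step by step:
Start: pos=(1,-5), heading=0, pen down
FD 4.8: (1,-5) -> (5.8,-5) [heading=0, draw]
FD 1.8: (5.8,-5) -> (7.6,-5) [heading=0, draw]
FD 14.7: (7.6,-5) -> (22.3,-5) [heading=0, draw]
Final: pos=(22.3,-5), heading=0, 3 segment(s) drawn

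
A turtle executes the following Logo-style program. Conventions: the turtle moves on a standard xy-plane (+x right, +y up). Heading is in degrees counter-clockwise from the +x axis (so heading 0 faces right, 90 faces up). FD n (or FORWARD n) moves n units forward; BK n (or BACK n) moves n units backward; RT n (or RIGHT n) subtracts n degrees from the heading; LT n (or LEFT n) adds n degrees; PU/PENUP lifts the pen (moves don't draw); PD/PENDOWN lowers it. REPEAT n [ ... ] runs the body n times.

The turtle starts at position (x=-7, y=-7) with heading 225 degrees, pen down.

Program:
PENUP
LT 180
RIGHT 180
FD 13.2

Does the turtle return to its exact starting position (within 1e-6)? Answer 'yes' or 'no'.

Answer: no

Derivation:
Executing turtle program step by step:
Start: pos=(-7,-7), heading=225, pen down
PU: pen up
LT 180: heading 225 -> 45
RT 180: heading 45 -> 225
FD 13.2: (-7,-7) -> (-16.334,-16.334) [heading=225, move]
Final: pos=(-16.334,-16.334), heading=225, 0 segment(s) drawn

Start position: (-7, -7)
Final position: (-16.334, -16.334)
Distance = 13.2; >= 1e-6 -> NOT closed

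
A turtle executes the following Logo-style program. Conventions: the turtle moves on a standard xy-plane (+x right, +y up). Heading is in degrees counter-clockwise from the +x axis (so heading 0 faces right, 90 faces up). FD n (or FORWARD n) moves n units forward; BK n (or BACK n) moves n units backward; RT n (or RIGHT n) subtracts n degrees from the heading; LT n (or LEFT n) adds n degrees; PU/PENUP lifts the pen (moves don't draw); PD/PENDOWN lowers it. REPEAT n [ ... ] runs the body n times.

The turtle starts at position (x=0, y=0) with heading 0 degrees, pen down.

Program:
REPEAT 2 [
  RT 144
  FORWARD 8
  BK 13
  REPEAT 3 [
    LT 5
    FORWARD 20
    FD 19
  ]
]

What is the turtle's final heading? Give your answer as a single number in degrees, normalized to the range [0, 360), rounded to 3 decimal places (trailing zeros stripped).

Executing turtle program step by step:
Start: pos=(0,0), heading=0, pen down
REPEAT 2 [
  -- iteration 1/2 --
  RT 144: heading 0 -> 216
  FD 8: (0,0) -> (-6.472,-4.702) [heading=216, draw]
  BK 13: (-6.472,-4.702) -> (4.045,2.939) [heading=216, draw]
  REPEAT 3 [
    -- iteration 1/3 --
    LT 5: heading 216 -> 221
    FD 20: (4.045,2.939) -> (-11.049,-10.182) [heading=221, draw]
    FD 19: (-11.049,-10.182) -> (-25.389,-22.647) [heading=221, draw]
    -- iteration 2/3 --
    LT 5: heading 221 -> 226
    FD 20: (-25.389,-22.647) -> (-39.282,-37.034) [heading=226, draw]
    FD 19: (-39.282,-37.034) -> (-52.48,-50.702) [heading=226, draw]
    -- iteration 3/3 --
    LT 5: heading 226 -> 231
    FD 20: (-52.48,-50.702) -> (-65.067,-66.245) [heading=231, draw]
    FD 19: (-65.067,-66.245) -> (-77.024,-81.01) [heading=231, draw]
  ]
  -- iteration 2/2 --
  RT 144: heading 231 -> 87
  FD 8: (-77.024,-81.01) -> (-76.605,-73.021) [heading=87, draw]
  BK 13: (-76.605,-73.021) -> (-77.285,-86.003) [heading=87, draw]
  REPEAT 3 [
    -- iteration 1/3 --
    LT 5: heading 87 -> 92
    FD 20: (-77.285,-86.003) -> (-77.983,-66.016) [heading=92, draw]
    FD 19: (-77.983,-66.016) -> (-78.647,-47.027) [heading=92, draw]
    -- iteration 2/3 --
    LT 5: heading 92 -> 97
    FD 20: (-78.647,-47.027) -> (-81.084,-27.176) [heading=97, draw]
    FD 19: (-81.084,-27.176) -> (-83.399,-8.318) [heading=97, draw]
    -- iteration 3/3 --
    LT 5: heading 97 -> 102
    FD 20: (-83.399,-8.318) -> (-87.558,11.245) [heading=102, draw]
    FD 19: (-87.558,11.245) -> (-91.508,29.83) [heading=102, draw]
  ]
]
Final: pos=(-91.508,29.83), heading=102, 16 segment(s) drawn

Answer: 102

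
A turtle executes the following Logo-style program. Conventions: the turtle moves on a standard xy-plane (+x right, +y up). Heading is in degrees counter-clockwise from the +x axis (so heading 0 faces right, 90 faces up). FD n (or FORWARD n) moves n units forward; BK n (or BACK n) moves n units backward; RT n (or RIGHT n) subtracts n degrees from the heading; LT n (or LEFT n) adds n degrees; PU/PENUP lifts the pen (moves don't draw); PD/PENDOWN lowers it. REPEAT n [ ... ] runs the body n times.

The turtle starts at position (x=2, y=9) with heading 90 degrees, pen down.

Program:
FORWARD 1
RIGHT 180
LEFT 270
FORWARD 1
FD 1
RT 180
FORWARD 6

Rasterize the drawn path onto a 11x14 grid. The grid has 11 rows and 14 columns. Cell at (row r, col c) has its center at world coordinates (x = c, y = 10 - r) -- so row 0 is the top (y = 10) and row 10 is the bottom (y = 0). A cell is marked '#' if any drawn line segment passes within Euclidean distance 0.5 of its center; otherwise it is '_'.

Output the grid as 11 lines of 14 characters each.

Segment 0: (2,9) -> (2,10)
Segment 1: (2,10) -> (1,10)
Segment 2: (1,10) -> (0,10)
Segment 3: (0,10) -> (6,10)

Answer: #######_______
__#___________
______________
______________
______________
______________
______________
______________
______________
______________
______________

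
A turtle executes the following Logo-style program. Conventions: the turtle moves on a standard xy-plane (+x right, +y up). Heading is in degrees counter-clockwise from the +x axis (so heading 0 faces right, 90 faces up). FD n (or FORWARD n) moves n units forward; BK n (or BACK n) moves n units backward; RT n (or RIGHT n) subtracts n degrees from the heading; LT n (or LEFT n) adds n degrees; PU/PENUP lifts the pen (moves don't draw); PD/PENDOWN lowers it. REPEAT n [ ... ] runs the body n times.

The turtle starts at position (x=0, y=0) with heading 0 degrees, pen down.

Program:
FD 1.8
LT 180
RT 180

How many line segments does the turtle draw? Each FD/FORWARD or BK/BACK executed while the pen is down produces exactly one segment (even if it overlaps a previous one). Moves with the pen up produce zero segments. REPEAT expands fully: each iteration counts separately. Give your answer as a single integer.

Executing turtle program step by step:
Start: pos=(0,0), heading=0, pen down
FD 1.8: (0,0) -> (1.8,0) [heading=0, draw]
LT 180: heading 0 -> 180
RT 180: heading 180 -> 0
Final: pos=(1.8,0), heading=0, 1 segment(s) drawn
Segments drawn: 1

Answer: 1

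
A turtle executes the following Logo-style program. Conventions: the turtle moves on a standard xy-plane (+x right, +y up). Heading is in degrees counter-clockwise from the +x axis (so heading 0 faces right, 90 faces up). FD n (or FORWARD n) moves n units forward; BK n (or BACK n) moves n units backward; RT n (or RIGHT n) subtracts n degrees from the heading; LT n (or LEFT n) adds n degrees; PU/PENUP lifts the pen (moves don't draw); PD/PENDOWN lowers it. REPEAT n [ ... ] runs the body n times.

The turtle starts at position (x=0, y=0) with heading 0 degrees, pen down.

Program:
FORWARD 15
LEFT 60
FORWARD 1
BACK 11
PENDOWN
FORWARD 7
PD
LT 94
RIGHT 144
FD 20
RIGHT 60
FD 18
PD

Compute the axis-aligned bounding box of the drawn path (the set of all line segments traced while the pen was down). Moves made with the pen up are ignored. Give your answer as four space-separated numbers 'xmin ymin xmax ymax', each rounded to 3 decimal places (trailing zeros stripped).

Executing turtle program step by step:
Start: pos=(0,0), heading=0, pen down
FD 15: (0,0) -> (15,0) [heading=0, draw]
LT 60: heading 0 -> 60
FD 1: (15,0) -> (15.5,0.866) [heading=60, draw]
BK 11: (15.5,0.866) -> (10,-8.66) [heading=60, draw]
PD: pen down
FD 7: (10,-8.66) -> (13.5,-2.598) [heading=60, draw]
PD: pen down
LT 94: heading 60 -> 154
RT 144: heading 154 -> 10
FD 20: (13.5,-2.598) -> (33.196,0.875) [heading=10, draw]
RT 60: heading 10 -> 310
FD 18: (33.196,0.875) -> (44.766,-12.914) [heading=310, draw]
PD: pen down
Final: pos=(44.766,-12.914), heading=310, 6 segment(s) drawn

Segment endpoints: x in {0, 10, 13.5, 15, 15.5, 33.196, 44.766}, y in {-12.914, -8.66, -2.598, 0, 0.866, 0.875}
xmin=0, ymin=-12.914, xmax=44.766, ymax=0.875

Answer: 0 -12.914 44.766 0.875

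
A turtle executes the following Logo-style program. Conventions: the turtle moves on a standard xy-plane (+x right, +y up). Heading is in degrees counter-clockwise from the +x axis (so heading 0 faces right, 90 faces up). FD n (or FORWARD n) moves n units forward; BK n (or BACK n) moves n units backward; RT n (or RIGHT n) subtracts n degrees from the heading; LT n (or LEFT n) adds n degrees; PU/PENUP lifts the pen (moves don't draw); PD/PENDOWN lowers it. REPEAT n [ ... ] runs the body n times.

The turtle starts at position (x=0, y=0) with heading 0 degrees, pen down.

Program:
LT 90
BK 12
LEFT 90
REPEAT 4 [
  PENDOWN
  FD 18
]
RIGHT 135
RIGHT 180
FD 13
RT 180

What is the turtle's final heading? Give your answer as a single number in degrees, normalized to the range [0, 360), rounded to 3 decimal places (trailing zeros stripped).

Executing turtle program step by step:
Start: pos=(0,0), heading=0, pen down
LT 90: heading 0 -> 90
BK 12: (0,0) -> (0,-12) [heading=90, draw]
LT 90: heading 90 -> 180
REPEAT 4 [
  -- iteration 1/4 --
  PD: pen down
  FD 18: (0,-12) -> (-18,-12) [heading=180, draw]
  -- iteration 2/4 --
  PD: pen down
  FD 18: (-18,-12) -> (-36,-12) [heading=180, draw]
  -- iteration 3/4 --
  PD: pen down
  FD 18: (-36,-12) -> (-54,-12) [heading=180, draw]
  -- iteration 4/4 --
  PD: pen down
  FD 18: (-54,-12) -> (-72,-12) [heading=180, draw]
]
RT 135: heading 180 -> 45
RT 180: heading 45 -> 225
FD 13: (-72,-12) -> (-81.192,-21.192) [heading=225, draw]
RT 180: heading 225 -> 45
Final: pos=(-81.192,-21.192), heading=45, 6 segment(s) drawn

Answer: 45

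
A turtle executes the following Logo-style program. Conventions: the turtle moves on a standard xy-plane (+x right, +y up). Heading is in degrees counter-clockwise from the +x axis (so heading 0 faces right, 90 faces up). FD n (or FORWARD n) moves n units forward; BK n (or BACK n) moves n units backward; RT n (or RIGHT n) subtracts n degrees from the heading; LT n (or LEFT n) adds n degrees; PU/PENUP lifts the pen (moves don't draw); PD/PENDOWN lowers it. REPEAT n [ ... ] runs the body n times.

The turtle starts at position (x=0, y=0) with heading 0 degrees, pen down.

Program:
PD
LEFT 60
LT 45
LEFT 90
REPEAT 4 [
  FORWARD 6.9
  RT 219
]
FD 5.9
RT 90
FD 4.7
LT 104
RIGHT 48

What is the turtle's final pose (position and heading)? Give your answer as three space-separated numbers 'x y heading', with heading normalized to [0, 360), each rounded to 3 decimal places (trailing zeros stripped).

Executing turtle program step by step:
Start: pos=(0,0), heading=0, pen down
PD: pen down
LT 60: heading 0 -> 60
LT 45: heading 60 -> 105
LT 90: heading 105 -> 195
REPEAT 4 [
  -- iteration 1/4 --
  FD 6.9: (0,0) -> (-6.665,-1.786) [heading=195, draw]
  RT 219: heading 195 -> 336
  -- iteration 2/4 --
  FD 6.9: (-6.665,-1.786) -> (-0.361,-4.592) [heading=336, draw]
  RT 219: heading 336 -> 117
  -- iteration 3/4 --
  FD 6.9: (-0.361,-4.592) -> (-3.494,1.556) [heading=117, draw]
  RT 219: heading 117 -> 258
  -- iteration 4/4 --
  FD 6.9: (-3.494,1.556) -> (-4.929,-5.194) [heading=258, draw]
  RT 219: heading 258 -> 39
]
FD 5.9: (-4.929,-5.194) -> (-0.343,-1.481) [heading=39, draw]
RT 90: heading 39 -> 309
FD 4.7: (-0.343,-1.481) -> (2.614,-5.133) [heading=309, draw]
LT 104: heading 309 -> 53
RT 48: heading 53 -> 5
Final: pos=(2.614,-5.133), heading=5, 6 segment(s) drawn

Answer: 2.614 -5.133 5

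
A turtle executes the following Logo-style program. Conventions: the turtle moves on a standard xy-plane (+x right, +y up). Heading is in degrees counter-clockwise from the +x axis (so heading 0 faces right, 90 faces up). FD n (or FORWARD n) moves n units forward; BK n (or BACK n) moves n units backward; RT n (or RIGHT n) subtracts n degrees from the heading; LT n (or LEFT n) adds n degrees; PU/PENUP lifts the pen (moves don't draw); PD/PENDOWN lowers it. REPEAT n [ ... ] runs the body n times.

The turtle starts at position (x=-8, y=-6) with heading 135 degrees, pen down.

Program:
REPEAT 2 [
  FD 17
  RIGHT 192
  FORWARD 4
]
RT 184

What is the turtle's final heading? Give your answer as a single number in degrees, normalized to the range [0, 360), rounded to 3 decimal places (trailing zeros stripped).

Executing turtle program step by step:
Start: pos=(-8,-6), heading=135, pen down
REPEAT 2 [
  -- iteration 1/2 --
  FD 17: (-8,-6) -> (-20.021,6.021) [heading=135, draw]
  RT 192: heading 135 -> 303
  FD 4: (-20.021,6.021) -> (-17.842,2.666) [heading=303, draw]
  -- iteration 2/2 --
  FD 17: (-17.842,2.666) -> (-8.583,-11.591) [heading=303, draw]
  RT 192: heading 303 -> 111
  FD 4: (-8.583,-11.591) -> (-10.017,-7.857) [heading=111, draw]
]
RT 184: heading 111 -> 287
Final: pos=(-10.017,-7.857), heading=287, 4 segment(s) drawn

Answer: 287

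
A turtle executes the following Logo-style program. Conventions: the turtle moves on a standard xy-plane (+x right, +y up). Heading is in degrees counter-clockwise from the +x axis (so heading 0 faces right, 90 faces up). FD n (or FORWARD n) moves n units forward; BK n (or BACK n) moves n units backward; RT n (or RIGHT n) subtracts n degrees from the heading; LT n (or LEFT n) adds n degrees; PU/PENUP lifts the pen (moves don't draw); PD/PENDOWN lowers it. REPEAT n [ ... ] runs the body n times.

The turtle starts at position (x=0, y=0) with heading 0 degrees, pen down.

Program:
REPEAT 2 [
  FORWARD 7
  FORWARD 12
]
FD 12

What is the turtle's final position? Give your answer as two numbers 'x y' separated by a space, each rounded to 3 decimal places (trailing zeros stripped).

Executing turtle program step by step:
Start: pos=(0,0), heading=0, pen down
REPEAT 2 [
  -- iteration 1/2 --
  FD 7: (0,0) -> (7,0) [heading=0, draw]
  FD 12: (7,0) -> (19,0) [heading=0, draw]
  -- iteration 2/2 --
  FD 7: (19,0) -> (26,0) [heading=0, draw]
  FD 12: (26,0) -> (38,0) [heading=0, draw]
]
FD 12: (38,0) -> (50,0) [heading=0, draw]
Final: pos=(50,0), heading=0, 5 segment(s) drawn

Answer: 50 0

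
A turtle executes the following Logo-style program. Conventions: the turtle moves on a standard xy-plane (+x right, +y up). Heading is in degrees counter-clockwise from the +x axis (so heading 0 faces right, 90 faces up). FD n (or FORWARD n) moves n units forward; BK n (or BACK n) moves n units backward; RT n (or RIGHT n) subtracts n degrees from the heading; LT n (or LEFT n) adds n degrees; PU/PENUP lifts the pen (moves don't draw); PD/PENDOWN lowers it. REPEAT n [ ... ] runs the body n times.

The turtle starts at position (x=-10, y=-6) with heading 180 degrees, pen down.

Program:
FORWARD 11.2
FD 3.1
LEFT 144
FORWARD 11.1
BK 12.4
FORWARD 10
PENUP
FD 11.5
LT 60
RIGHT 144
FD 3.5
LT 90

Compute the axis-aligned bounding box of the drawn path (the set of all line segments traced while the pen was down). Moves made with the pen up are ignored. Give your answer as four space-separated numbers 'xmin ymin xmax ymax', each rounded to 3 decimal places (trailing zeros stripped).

Answer: -25.352 -12.524 -10 -5.236

Derivation:
Executing turtle program step by step:
Start: pos=(-10,-6), heading=180, pen down
FD 11.2: (-10,-6) -> (-21.2,-6) [heading=180, draw]
FD 3.1: (-21.2,-6) -> (-24.3,-6) [heading=180, draw]
LT 144: heading 180 -> 324
FD 11.1: (-24.3,-6) -> (-15.32,-12.524) [heading=324, draw]
BK 12.4: (-15.32,-12.524) -> (-25.352,-5.236) [heading=324, draw]
FD 10: (-25.352,-5.236) -> (-17.262,-11.114) [heading=324, draw]
PU: pen up
FD 11.5: (-17.262,-11.114) -> (-7.958,-17.873) [heading=324, move]
LT 60: heading 324 -> 24
RT 144: heading 24 -> 240
FD 3.5: (-7.958,-17.873) -> (-9.708,-20.904) [heading=240, move]
LT 90: heading 240 -> 330
Final: pos=(-9.708,-20.904), heading=330, 5 segment(s) drawn

Segment endpoints: x in {-25.352, -24.3, -21.2, -17.262, -15.32, -10}, y in {-12.524, -11.114, -6, -6, -5.236}
xmin=-25.352, ymin=-12.524, xmax=-10, ymax=-5.236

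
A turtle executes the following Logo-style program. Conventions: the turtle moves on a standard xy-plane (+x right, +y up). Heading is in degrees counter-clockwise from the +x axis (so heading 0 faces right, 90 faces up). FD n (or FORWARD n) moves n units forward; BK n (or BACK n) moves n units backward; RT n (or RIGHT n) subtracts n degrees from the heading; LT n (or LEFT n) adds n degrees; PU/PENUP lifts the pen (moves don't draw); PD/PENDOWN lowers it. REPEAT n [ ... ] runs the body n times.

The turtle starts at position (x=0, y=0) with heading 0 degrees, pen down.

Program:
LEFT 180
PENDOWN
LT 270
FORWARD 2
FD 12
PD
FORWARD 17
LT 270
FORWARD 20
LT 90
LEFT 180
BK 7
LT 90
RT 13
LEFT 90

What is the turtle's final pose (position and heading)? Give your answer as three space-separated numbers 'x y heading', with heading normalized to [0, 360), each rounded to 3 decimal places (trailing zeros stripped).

Answer: 20 38 77

Derivation:
Executing turtle program step by step:
Start: pos=(0,0), heading=0, pen down
LT 180: heading 0 -> 180
PD: pen down
LT 270: heading 180 -> 90
FD 2: (0,0) -> (0,2) [heading=90, draw]
FD 12: (0,2) -> (0,14) [heading=90, draw]
PD: pen down
FD 17: (0,14) -> (0,31) [heading=90, draw]
LT 270: heading 90 -> 0
FD 20: (0,31) -> (20,31) [heading=0, draw]
LT 90: heading 0 -> 90
LT 180: heading 90 -> 270
BK 7: (20,31) -> (20,38) [heading=270, draw]
LT 90: heading 270 -> 0
RT 13: heading 0 -> 347
LT 90: heading 347 -> 77
Final: pos=(20,38), heading=77, 5 segment(s) drawn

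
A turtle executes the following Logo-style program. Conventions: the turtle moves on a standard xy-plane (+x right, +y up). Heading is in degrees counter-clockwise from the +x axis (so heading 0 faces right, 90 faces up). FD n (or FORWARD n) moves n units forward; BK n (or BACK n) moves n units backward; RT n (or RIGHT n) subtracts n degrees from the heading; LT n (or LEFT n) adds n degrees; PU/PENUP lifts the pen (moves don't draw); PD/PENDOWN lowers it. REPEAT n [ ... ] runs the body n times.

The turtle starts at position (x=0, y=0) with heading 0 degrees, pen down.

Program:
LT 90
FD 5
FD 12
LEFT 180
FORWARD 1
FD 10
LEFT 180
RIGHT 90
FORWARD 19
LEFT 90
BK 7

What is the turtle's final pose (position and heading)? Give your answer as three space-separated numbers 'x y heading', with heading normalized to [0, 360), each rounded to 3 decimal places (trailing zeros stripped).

Executing turtle program step by step:
Start: pos=(0,0), heading=0, pen down
LT 90: heading 0 -> 90
FD 5: (0,0) -> (0,5) [heading=90, draw]
FD 12: (0,5) -> (0,17) [heading=90, draw]
LT 180: heading 90 -> 270
FD 1: (0,17) -> (0,16) [heading=270, draw]
FD 10: (0,16) -> (0,6) [heading=270, draw]
LT 180: heading 270 -> 90
RT 90: heading 90 -> 0
FD 19: (0,6) -> (19,6) [heading=0, draw]
LT 90: heading 0 -> 90
BK 7: (19,6) -> (19,-1) [heading=90, draw]
Final: pos=(19,-1), heading=90, 6 segment(s) drawn

Answer: 19 -1 90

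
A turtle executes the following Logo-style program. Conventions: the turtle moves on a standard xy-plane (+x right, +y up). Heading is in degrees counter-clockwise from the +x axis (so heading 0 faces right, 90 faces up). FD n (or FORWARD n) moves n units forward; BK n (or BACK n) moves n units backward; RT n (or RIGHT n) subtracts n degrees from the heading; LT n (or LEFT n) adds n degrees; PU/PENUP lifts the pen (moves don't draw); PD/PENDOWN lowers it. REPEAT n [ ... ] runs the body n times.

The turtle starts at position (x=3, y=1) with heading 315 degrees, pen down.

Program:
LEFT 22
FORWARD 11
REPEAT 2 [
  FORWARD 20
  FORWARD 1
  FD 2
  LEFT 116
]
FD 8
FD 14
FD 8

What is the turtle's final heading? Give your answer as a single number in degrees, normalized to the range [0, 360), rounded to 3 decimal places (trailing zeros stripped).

Executing turtle program step by step:
Start: pos=(3,1), heading=315, pen down
LT 22: heading 315 -> 337
FD 11: (3,1) -> (13.126,-3.298) [heading=337, draw]
REPEAT 2 [
  -- iteration 1/2 --
  FD 20: (13.126,-3.298) -> (31.536,-11.113) [heading=337, draw]
  FD 1: (31.536,-11.113) -> (32.456,-11.503) [heading=337, draw]
  FD 2: (32.456,-11.503) -> (34.297,-12.285) [heading=337, draw]
  LT 116: heading 337 -> 93
  -- iteration 2/2 --
  FD 20: (34.297,-12.285) -> (33.25,7.688) [heading=93, draw]
  FD 1: (33.25,7.688) -> (33.198,8.686) [heading=93, draw]
  FD 2: (33.198,8.686) -> (33.093,10.684) [heading=93, draw]
  LT 116: heading 93 -> 209
]
FD 8: (33.093,10.684) -> (26.096,6.805) [heading=209, draw]
FD 14: (26.096,6.805) -> (13.852,0.018) [heading=209, draw]
FD 8: (13.852,0.018) -> (6.855,-3.861) [heading=209, draw]
Final: pos=(6.855,-3.861), heading=209, 10 segment(s) drawn

Answer: 209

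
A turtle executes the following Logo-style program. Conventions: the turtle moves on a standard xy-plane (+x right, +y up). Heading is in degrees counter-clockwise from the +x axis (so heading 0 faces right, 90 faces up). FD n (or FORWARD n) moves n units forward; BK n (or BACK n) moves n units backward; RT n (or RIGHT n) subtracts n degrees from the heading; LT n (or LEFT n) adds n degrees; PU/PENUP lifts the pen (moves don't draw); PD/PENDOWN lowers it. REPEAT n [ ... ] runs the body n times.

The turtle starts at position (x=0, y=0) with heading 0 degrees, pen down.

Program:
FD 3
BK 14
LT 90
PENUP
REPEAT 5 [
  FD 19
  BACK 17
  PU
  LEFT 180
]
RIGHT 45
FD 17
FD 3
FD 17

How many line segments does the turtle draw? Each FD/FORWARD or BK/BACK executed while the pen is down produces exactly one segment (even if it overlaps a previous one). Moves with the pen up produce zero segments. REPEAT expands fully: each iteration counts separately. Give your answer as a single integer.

Executing turtle program step by step:
Start: pos=(0,0), heading=0, pen down
FD 3: (0,0) -> (3,0) [heading=0, draw]
BK 14: (3,0) -> (-11,0) [heading=0, draw]
LT 90: heading 0 -> 90
PU: pen up
REPEAT 5 [
  -- iteration 1/5 --
  FD 19: (-11,0) -> (-11,19) [heading=90, move]
  BK 17: (-11,19) -> (-11,2) [heading=90, move]
  PU: pen up
  LT 180: heading 90 -> 270
  -- iteration 2/5 --
  FD 19: (-11,2) -> (-11,-17) [heading=270, move]
  BK 17: (-11,-17) -> (-11,0) [heading=270, move]
  PU: pen up
  LT 180: heading 270 -> 90
  -- iteration 3/5 --
  FD 19: (-11,0) -> (-11,19) [heading=90, move]
  BK 17: (-11,19) -> (-11,2) [heading=90, move]
  PU: pen up
  LT 180: heading 90 -> 270
  -- iteration 4/5 --
  FD 19: (-11,2) -> (-11,-17) [heading=270, move]
  BK 17: (-11,-17) -> (-11,0) [heading=270, move]
  PU: pen up
  LT 180: heading 270 -> 90
  -- iteration 5/5 --
  FD 19: (-11,0) -> (-11,19) [heading=90, move]
  BK 17: (-11,19) -> (-11,2) [heading=90, move]
  PU: pen up
  LT 180: heading 90 -> 270
]
RT 45: heading 270 -> 225
FD 17: (-11,2) -> (-23.021,-10.021) [heading=225, move]
FD 3: (-23.021,-10.021) -> (-25.142,-12.142) [heading=225, move]
FD 17: (-25.142,-12.142) -> (-37.163,-24.163) [heading=225, move]
Final: pos=(-37.163,-24.163), heading=225, 2 segment(s) drawn
Segments drawn: 2

Answer: 2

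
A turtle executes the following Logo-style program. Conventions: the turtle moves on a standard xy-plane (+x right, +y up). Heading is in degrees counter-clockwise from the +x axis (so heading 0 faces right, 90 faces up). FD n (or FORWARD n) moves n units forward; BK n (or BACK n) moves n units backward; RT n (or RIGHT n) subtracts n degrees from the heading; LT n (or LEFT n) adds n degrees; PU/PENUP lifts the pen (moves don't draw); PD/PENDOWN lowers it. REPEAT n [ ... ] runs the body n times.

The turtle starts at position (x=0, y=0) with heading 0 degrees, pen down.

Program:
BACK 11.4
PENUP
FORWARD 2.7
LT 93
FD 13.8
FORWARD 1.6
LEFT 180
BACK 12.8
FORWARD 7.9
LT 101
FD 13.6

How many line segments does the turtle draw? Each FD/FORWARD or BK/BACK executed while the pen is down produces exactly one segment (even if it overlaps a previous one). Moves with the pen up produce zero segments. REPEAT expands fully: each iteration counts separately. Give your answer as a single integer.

Executing turtle program step by step:
Start: pos=(0,0), heading=0, pen down
BK 11.4: (0,0) -> (-11.4,0) [heading=0, draw]
PU: pen up
FD 2.7: (-11.4,0) -> (-8.7,0) [heading=0, move]
LT 93: heading 0 -> 93
FD 13.8: (-8.7,0) -> (-9.422,13.781) [heading=93, move]
FD 1.6: (-9.422,13.781) -> (-9.506,15.379) [heading=93, move]
LT 180: heading 93 -> 273
BK 12.8: (-9.506,15.379) -> (-10.176,28.161) [heading=273, move]
FD 7.9: (-10.176,28.161) -> (-9.762,20.272) [heading=273, move]
LT 101: heading 273 -> 14
FD 13.6: (-9.762,20.272) -> (3.434,23.562) [heading=14, move]
Final: pos=(3.434,23.562), heading=14, 1 segment(s) drawn
Segments drawn: 1

Answer: 1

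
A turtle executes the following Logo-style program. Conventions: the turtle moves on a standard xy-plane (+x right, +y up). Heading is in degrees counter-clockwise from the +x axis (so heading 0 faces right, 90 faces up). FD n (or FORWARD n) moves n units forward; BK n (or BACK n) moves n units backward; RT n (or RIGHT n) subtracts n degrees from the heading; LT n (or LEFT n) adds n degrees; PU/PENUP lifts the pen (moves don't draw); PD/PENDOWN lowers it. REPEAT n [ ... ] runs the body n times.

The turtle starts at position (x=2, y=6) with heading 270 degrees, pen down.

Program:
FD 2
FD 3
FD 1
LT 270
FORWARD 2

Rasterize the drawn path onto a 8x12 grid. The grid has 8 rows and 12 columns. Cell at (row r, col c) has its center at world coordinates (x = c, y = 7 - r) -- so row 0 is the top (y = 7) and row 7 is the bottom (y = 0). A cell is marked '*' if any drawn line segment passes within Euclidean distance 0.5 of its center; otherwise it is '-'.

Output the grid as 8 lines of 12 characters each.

Answer: ------------
--*---------
--*---------
--*---------
--*---------
--*---------
--*---------
***---------

Derivation:
Segment 0: (2,6) -> (2,4)
Segment 1: (2,4) -> (2,1)
Segment 2: (2,1) -> (2,0)
Segment 3: (2,0) -> (-0,0)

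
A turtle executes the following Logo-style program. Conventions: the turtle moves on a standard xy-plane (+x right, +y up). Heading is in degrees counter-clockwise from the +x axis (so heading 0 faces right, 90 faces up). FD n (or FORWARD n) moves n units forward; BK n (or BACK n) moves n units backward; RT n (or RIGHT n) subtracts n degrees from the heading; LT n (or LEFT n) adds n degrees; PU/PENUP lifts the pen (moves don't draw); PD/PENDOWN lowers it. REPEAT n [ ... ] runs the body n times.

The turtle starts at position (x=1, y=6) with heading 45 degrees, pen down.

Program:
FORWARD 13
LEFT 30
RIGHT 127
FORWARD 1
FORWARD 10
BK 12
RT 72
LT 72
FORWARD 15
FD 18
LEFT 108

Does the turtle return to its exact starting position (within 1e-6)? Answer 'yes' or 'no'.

Executing turtle program step by step:
Start: pos=(1,6), heading=45, pen down
FD 13: (1,6) -> (10.192,15.192) [heading=45, draw]
LT 30: heading 45 -> 75
RT 127: heading 75 -> 308
FD 1: (10.192,15.192) -> (10.808,14.404) [heading=308, draw]
FD 10: (10.808,14.404) -> (16.965,6.524) [heading=308, draw]
BK 12: (16.965,6.524) -> (9.577,15.98) [heading=308, draw]
RT 72: heading 308 -> 236
LT 72: heading 236 -> 308
FD 15: (9.577,15.98) -> (18.812,4.16) [heading=308, draw]
FD 18: (18.812,4.16) -> (29.894,-10.024) [heading=308, draw]
LT 108: heading 308 -> 56
Final: pos=(29.894,-10.024), heading=56, 6 segment(s) drawn

Start position: (1, 6)
Final position: (29.894, -10.024)
Distance = 33.039; >= 1e-6 -> NOT closed

Answer: no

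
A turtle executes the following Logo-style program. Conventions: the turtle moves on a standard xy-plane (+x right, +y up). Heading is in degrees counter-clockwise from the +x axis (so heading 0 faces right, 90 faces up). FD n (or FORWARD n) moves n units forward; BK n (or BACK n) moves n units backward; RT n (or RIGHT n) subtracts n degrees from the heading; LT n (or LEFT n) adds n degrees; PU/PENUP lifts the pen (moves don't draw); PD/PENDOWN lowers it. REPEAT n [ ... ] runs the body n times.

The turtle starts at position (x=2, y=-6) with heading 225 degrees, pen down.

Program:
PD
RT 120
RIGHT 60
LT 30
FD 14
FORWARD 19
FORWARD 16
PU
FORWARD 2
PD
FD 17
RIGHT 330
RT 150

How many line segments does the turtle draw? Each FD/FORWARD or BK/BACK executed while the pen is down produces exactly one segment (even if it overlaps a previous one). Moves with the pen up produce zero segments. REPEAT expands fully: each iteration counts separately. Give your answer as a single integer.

Executing turtle program step by step:
Start: pos=(2,-6), heading=225, pen down
PD: pen down
RT 120: heading 225 -> 105
RT 60: heading 105 -> 45
LT 30: heading 45 -> 75
FD 14: (2,-6) -> (5.623,7.523) [heading=75, draw]
FD 19: (5.623,7.523) -> (10.541,25.876) [heading=75, draw]
FD 16: (10.541,25.876) -> (14.682,41.33) [heading=75, draw]
PU: pen up
FD 2: (14.682,41.33) -> (15.2,43.262) [heading=75, move]
PD: pen down
FD 17: (15.2,43.262) -> (19.6,59.683) [heading=75, draw]
RT 330: heading 75 -> 105
RT 150: heading 105 -> 315
Final: pos=(19.6,59.683), heading=315, 4 segment(s) drawn
Segments drawn: 4

Answer: 4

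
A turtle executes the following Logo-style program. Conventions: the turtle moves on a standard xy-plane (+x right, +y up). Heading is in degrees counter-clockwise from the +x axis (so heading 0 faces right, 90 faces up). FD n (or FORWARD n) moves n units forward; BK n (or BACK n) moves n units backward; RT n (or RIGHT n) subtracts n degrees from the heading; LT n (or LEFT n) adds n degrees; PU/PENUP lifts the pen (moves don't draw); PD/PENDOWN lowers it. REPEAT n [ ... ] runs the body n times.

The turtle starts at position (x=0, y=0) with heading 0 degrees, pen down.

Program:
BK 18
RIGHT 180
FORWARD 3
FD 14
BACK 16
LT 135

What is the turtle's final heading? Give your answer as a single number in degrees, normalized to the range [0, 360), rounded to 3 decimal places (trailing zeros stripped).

Answer: 315

Derivation:
Executing turtle program step by step:
Start: pos=(0,0), heading=0, pen down
BK 18: (0,0) -> (-18,0) [heading=0, draw]
RT 180: heading 0 -> 180
FD 3: (-18,0) -> (-21,0) [heading=180, draw]
FD 14: (-21,0) -> (-35,0) [heading=180, draw]
BK 16: (-35,0) -> (-19,0) [heading=180, draw]
LT 135: heading 180 -> 315
Final: pos=(-19,0), heading=315, 4 segment(s) drawn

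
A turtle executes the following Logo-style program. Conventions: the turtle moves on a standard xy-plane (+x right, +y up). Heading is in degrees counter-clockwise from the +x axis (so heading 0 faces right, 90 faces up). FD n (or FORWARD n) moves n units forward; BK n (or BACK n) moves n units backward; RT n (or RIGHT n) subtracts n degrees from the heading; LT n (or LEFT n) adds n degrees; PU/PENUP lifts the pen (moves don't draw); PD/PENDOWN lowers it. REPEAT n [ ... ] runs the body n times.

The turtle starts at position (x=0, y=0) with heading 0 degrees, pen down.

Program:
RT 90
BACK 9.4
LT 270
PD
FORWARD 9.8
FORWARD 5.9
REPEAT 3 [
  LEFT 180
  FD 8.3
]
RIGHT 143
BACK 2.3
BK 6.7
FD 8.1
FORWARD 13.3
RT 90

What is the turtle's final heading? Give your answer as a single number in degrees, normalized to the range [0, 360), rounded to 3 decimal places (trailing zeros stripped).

Answer: 127

Derivation:
Executing turtle program step by step:
Start: pos=(0,0), heading=0, pen down
RT 90: heading 0 -> 270
BK 9.4: (0,0) -> (0,9.4) [heading=270, draw]
LT 270: heading 270 -> 180
PD: pen down
FD 9.8: (0,9.4) -> (-9.8,9.4) [heading=180, draw]
FD 5.9: (-9.8,9.4) -> (-15.7,9.4) [heading=180, draw]
REPEAT 3 [
  -- iteration 1/3 --
  LT 180: heading 180 -> 0
  FD 8.3: (-15.7,9.4) -> (-7.4,9.4) [heading=0, draw]
  -- iteration 2/3 --
  LT 180: heading 0 -> 180
  FD 8.3: (-7.4,9.4) -> (-15.7,9.4) [heading=180, draw]
  -- iteration 3/3 --
  LT 180: heading 180 -> 0
  FD 8.3: (-15.7,9.4) -> (-7.4,9.4) [heading=0, draw]
]
RT 143: heading 0 -> 217
BK 2.3: (-7.4,9.4) -> (-5.563,10.784) [heading=217, draw]
BK 6.7: (-5.563,10.784) -> (-0.212,14.816) [heading=217, draw]
FD 8.1: (-0.212,14.816) -> (-6.681,9.942) [heading=217, draw]
FD 13.3: (-6.681,9.942) -> (-17.303,1.937) [heading=217, draw]
RT 90: heading 217 -> 127
Final: pos=(-17.303,1.937), heading=127, 10 segment(s) drawn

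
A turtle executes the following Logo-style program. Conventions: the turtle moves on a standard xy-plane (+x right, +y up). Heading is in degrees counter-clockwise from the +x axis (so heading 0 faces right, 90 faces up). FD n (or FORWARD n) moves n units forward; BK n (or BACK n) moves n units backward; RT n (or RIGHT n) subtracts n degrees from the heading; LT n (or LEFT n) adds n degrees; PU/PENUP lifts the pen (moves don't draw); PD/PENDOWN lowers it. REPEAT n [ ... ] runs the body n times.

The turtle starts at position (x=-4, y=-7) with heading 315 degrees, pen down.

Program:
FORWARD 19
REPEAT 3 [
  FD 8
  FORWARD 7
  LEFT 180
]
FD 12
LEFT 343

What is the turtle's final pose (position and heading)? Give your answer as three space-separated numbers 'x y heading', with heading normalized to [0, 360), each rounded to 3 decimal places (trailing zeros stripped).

Executing turtle program step by step:
Start: pos=(-4,-7), heading=315, pen down
FD 19: (-4,-7) -> (9.435,-20.435) [heading=315, draw]
REPEAT 3 [
  -- iteration 1/3 --
  FD 8: (9.435,-20.435) -> (15.092,-26.092) [heading=315, draw]
  FD 7: (15.092,-26.092) -> (20.042,-31.042) [heading=315, draw]
  LT 180: heading 315 -> 135
  -- iteration 2/3 --
  FD 8: (20.042,-31.042) -> (14.385,-25.385) [heading=135, draw]
  FD 7: (14.385,-25.385) -> (9.435,-20.435) [heading=135, draw]
  LT 180: heading 135 -> 315
  -- iteration 3/3 --
  FD 8: (9.435,-20.435) -> (15.092,-26.092) [heading=315, draw]
  FD 7: (15.092,-26.092) -> (20.042,-31.042) [heading=315, draw]
  LT 180: heading 315 -> 135
]
FD 12: (20.042,-31.042) -> (11.556,-22.556) [heading=135, draw]
LT 343: heading 135 -> 118
Final: pos=(11.556,-22.556), heading=118, 8 segment(s) drawn

Answer: 11.556 -22.556 118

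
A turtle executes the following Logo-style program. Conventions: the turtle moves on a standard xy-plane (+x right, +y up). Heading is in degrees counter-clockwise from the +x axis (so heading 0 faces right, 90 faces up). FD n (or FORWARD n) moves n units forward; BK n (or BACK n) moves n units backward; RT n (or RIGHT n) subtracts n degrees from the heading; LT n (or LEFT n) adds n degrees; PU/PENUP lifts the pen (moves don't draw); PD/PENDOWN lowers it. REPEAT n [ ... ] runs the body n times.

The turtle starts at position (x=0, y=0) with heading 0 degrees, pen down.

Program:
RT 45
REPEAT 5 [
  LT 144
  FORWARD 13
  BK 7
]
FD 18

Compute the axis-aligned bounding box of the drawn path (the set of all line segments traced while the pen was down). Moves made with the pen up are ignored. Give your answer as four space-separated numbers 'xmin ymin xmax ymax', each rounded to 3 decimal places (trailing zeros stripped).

Executing turtle program step by step:
Start: pos=(0,0), heading=0, pen down
RT 45: heading 0 -> 315
REPEAT 5 [
  -- iteration 1/5 --
  LT 144: heading 315 -> 99
  FD 13: (0,0) -> (-2.034,12.84) [heading=99, draw]
  BK 7: (-2.034,12.84) -> (-0.939,5.926) [heading=99, draw]
  -- iteration 2/5 --
  LT 144: heading 99 -> 243
  FD 13: (-0.939,5.926) -> (-6.84,-5.657) [heading=243, draw]
  BK 7: (-6.84,-5.657) -> (-3.663,0.58) [heading=243, draw]
  -- iteration 3/5 --
  LT 144: heading 243 -> 27
  FD 13: (-3.663,0.58) -> (7.921,6.482) [heading=27, draw]
  BK 7: (7.921,6.482) -> (1.683,3.304) [heading=27, draw]
  -- iteration 4/5 --
  LT 144: heading 27 -> 171
  FD 13: (1.683,3.304) -> (-11.156,5.338) [heading=171, draw]
  BK 7: (-11.156,5.338) -> (-4.243,4.243) [heading=171, draw]
  -- iteration 5/5 --
  LT 144: heading 171 -> 315
  FD 13: (-4.243,4.243) -> (4.95,-4.95) [heading=315, draw]
  BK 7: (4.95,-4.95) -> (0,0) [heading=315, draw]
]
FD 18: (0,0) -> (12.728,-12.728) [heading=315, draw]
Final: pos=(12.728,-12.728), heading=315, 11 segment(s) drawn

Segment endpoints: x in {-11.156, -6.84, -4.243, -3.663, -2.034, -0.939, 0, 0, 1.683, 4.95, 7.921, 12.728}, y in {-12.728, -5.657, -4.95, 0, 0, 0.58, 3.304, 4.243, 5.338, 5.926, 6.482, 12.84}
xmin=-11.156, ymin=-12.728, xmax=12.728, ymax=12.84

Answer: -11.156 -12.728 12.728 12.84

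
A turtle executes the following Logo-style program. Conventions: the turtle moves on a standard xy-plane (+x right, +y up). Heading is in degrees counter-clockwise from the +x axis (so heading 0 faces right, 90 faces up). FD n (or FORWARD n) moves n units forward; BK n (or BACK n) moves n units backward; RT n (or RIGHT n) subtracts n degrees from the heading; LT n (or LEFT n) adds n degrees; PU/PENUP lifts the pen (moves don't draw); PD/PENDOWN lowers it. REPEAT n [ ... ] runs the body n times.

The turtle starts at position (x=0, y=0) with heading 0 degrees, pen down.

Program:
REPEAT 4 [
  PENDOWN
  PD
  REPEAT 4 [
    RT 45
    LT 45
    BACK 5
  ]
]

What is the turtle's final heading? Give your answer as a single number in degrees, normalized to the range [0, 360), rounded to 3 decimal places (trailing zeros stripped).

Answer: 0

Derivation:
Executing turtle program step by step:
Start: pos=(0,0), heading=0, pen down
REPEAT 4 [
  -- iteration 1/4 --
  PD: pen down
  PD: pen down
  REPEAT 4 [
    -- iteration 1/4 --
    RT 45: heading 0 -> 315
    LT 45: heading 315 -> 0
    BK 5: (0,0) -> (-5,0) [heading=0, draw]
    -- iteration 2/4 --
    RT 45: heading 0 -> 315
    LT 45: heading 315 -> 0
    BK 5: (-5,0) -> (-10,0) [heading=0, draw]
    -- iteration 3/4 --
    RT 45: heading 0 -> 315
    LT 45: heading 315 -> 0
    BK 5: (-10,0) -> (-15,0) [heading=0, draw]
    -- iteration 4/4 --
    RT 45: heading 0 -> 315
    LT 45: heading 315 -> 0
    BK 5: (-15,0) -> (-20,0) [heading=0, draw]
  ]
  -- iteration 2/4 --
  PD: pen down
  PD: pen down
  REPEAT 4 [
    -- iteration 1/4 --
    RT 45: heading 0 -> 315
    LT 45: heading 315 -> 0
    BK 5: (-20,0) -> (-25,0) [heading=0, draw]
    -- iteration 2/4 --
    RT 45: heading 0 -> 315
    LT 45: heading 315 -> 0
    BK 5: (-25,0) -> (-30,0) [heading=0, draw]
    -- iteration 3/4 --
    RT 45: heading 0 -> 315
    LT 45: heading 315 -> 0
    BK 5: (-30,0) -> (-35,0) [heading=0, draw]
    -- iteration 4/4 --
    RT 45: heading 0 -> 315
    LT 45: heading 315 -> 0
    BK 5: (-35,0) -> (-40,0) [heading=0, draw]
  ]
  -- iteration 3/4 --
  PD: pen down
  PD: pen down
  REPEAT 4 [
    -- iteration 1/4 --
    RT 45: heading 0 -> 315
    LT 45: heading 315 -> 0
    BK 5: (-40,0) -> (-45,0) [heading=0, draw]
    -- iteration 2/4 --
    RT 45: heading 0 -> 315
    LT 45: heading 315 -> 0
    BK 5: (-45,0) -> (-50,0) [heading=0, draw]
    -- iteration 3/4 --
    RT 45: heading 0 -> 315
    LT 45: heading 315 -> 0
    BK 5: (-50,0) -> (-55,0) [heading=0, draw]
    -- iteration 4/4 --
    RT 45: heading 0 -> 315
    LT 45: heading 315 -> 0
    BK 5: (-55,0) -> (-60,0) [heading=0, draw]
  ]
  -- iteration 4/4 --
  PD: pen down
  PD: pen down
  REPEAT 4 [
    -- iteration 1/4 --
    RT 45: heading 0 -> 315
    LT 45: heading 315 -> 0
    BK 5: (-60,0) -> (-65,0) [heading=0, draw]
    -- iteration 2/4 --
    RT 45: heading 0 -> 315
    LT 45: heading 315 -> 0
    BK 5: (-65,0) -> (-70,0) [heading=0, draw]
    -- iteration 3/4 --
    RT 45: heading 0 -> 315
    LT 45: heading 315 -> 0
    BK 5: (-70,0) -> (-75,0) [heading=0, draw]
    -- iteration 4/4 --
    RT 45: heading 0 -> 315
    LT 45: heading 315 -> 0
    BK 5: (-75,0) -> (-80,0) [heading=0, draw]
  ]
]
Final: pos=(-80,0), heading=0, 16 segment(s) drawn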